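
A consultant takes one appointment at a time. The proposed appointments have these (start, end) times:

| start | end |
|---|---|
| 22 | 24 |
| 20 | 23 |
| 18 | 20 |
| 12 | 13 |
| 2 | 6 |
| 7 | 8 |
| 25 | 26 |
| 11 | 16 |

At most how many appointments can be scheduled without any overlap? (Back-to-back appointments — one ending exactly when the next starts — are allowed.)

6

Sorted by end: (2,6)  (7,8)  (12,13)  (11,16)  (18,20)  (20,23)  (22,24)  (25,26)
take (2,6); take (7,8); take (12,13); skip (11,16); take (18,20); take (20,23); take (25,26).
Selected 6 appointments.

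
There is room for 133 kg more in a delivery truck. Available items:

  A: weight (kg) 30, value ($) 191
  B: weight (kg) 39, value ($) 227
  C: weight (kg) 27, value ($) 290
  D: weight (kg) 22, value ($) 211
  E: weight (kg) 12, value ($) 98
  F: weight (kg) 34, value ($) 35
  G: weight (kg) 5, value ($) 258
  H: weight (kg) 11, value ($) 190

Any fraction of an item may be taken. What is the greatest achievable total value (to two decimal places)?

1389.33

Greedy by value/weight ratio, highest first.
Ratios (sorted): G 51.60, H 17.27, C 10.74, D 9.59, E 8.17, A 6.37, B 5.82, F 1.03
take G (5 @ 258); take H (11 @ 190); take C (27 @ 290); take D (22 @ 211); take E (12 @ 98); take A (30 @ 191); take 26/39 of B → 151.33. Capacity used 133/133.
Total value = 1389.33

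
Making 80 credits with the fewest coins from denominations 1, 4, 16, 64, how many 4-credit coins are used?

0

80 − 1×64→16 − 1×16→0
Count of 4: 0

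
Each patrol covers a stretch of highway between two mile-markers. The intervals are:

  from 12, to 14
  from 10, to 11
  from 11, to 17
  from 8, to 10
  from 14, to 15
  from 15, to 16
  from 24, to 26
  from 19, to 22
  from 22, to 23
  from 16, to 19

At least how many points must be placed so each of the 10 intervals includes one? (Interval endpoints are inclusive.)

Sorted: [8,10] [10,11] [12,14] [14,15] [15,16] [11,17] [16,19] [19,22] [22,23] [24,26]
{[8,10],[10,11]} hit by 10; {[12,14],[14,15]} hit by 14; {[15,16],[11,17],[16,19]} hit by 16; {[19,22],[22,23]} hit by 22; {[24,26]} hit by 26.
Points: 10, 14, 16, 22, 26 (5 total).

5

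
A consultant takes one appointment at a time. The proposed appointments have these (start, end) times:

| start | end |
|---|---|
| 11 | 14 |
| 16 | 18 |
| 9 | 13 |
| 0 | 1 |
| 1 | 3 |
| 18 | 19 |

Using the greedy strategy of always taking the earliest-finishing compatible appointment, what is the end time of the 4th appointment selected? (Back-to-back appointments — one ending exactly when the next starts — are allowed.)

Order by finish time; keep every interval that doesn't clash with the previous kept one.
By end time: (0,1), (1,3), (9,13), (11,14), (16,18), (18,19).
Pick (0,1); next start ≥ 1 → (1,3); next start ≥ 3 → (9,13); next start ≥ 13 → (16,18); next start ≥ 18 → (18,19).
Selected: (0,1) (1,3) (9,13) (16,18) (18,19)

18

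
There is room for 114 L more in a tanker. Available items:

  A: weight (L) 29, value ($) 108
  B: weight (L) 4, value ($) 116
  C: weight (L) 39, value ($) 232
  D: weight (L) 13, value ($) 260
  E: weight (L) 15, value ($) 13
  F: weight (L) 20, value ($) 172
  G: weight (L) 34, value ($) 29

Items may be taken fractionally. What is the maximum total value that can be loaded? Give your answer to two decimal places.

Sort by value per unit weight and fill in that order.
Ratios (sorted): B 29.00, D 20.00, F 8.60, C 5.95, A 3.72, E 0.87, G 0.85
take B (4 @ 116); take D (13 @ 260); take F (20 @ 172); take C (39 @ 232); take A (29 @ 108); take 9/15 of E → 7.80. Capacity used 114/114.
Total value = 895.80

895.80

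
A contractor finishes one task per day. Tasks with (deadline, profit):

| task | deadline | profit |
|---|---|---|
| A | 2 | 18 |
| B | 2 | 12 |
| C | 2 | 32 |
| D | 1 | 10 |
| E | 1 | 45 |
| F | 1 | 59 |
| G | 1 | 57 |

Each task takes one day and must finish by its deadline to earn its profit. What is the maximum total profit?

91

Sort by profit descending; place each in the latest free slot ≤ its deadline.
By profit: F(d1,59), G(d1,57), E(d1,45), C(d2,32), A(d2,18), B(d2,12), D(d1,10)
F→slot 1; G skipped; E skipped; C→slot 2; A skipped; B skipped; D skipped.
Profit = 59 + 32 = 91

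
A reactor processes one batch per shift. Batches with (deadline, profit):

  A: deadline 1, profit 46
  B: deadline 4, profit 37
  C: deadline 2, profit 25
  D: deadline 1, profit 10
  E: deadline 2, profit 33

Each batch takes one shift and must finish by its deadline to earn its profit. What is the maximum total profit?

By profit: A(d1,46), B(d4,37), E(d2,33), C(d2,25), D(d1,10)
A→slot 1; B→slot 4; E→slot 2; C skipped; D skipped.
Profit = 46 + 33 + 37 = 116

116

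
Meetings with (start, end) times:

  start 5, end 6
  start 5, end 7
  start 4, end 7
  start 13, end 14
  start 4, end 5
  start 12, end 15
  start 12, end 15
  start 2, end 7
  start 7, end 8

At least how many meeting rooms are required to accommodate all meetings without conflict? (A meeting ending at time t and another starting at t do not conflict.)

starts: [2, 4, 4, 5, 5, 7, 12, 12, 13]
ends:   [5, 6, 7, 7, 7, 8, 14, 15, 15]
s2→1 s4→2 s4→3 e5→2 s5→3 s5→4  — peak 4.

4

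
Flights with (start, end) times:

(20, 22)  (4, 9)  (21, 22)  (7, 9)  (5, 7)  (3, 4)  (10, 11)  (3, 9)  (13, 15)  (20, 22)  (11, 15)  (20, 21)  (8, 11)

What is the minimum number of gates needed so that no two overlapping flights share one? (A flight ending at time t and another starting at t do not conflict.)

The answer is the maximum number of intervals overlapping at any instant.
starts: [3, 3, 4, 5, 7, 8, 10, 11, 13, 20, 20, 20, 21]
ends:   [4, 7, 9, 9, 9, 11, 11, 15, 15, 21, 22, 22, 22]
s3→1 s3→2 e4→1 s4→2 s5→3 e7→2 s7→3 s8→4  — peak 4.

4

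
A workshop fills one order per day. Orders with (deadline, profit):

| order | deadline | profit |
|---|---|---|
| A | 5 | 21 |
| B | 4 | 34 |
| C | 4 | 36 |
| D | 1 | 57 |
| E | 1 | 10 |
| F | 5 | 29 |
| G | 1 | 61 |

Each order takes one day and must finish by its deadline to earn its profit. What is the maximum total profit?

Sort by profit descending; place each in the latest free slot ≤ its deadline.
By profit: G(d1,61), D(d1,57), C(d4,36), B(d4,34), F(d5,29), A(d5,21), E(d1,10)
G→slot 1; D skipped; C→slot 4; B→slot 3; F→slot 5; A→slot 2; E skipped.
Profit = 61 + 21 + 34 + 36 + 29 = 181

181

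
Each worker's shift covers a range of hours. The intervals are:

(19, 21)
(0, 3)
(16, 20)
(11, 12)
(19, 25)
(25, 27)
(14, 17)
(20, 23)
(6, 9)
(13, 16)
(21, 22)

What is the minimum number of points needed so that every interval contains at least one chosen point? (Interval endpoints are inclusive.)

By right end: [0,3]  [6,9]  [11,12]  [13,16]  [14,17]  [16,20]  [19,21]  [21,22]  [20,23]  [19,25]  [25,27]
[0,3] uncovered → point at 3; [6,9] uncovered → point at 9; [11,12] uncovered → point at 12; [13,16] uncovered → point at 16; [19,21] uncovered → point at 21; [25,27] uncovered → point at 27.
Points: 3, 9, 12, 16, 21, 27 (6 total).

6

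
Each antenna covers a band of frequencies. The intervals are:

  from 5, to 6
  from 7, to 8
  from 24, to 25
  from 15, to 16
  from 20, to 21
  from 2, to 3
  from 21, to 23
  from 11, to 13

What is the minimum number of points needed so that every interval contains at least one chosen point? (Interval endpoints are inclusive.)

Sorted: [2,3] [5,6] [7,8] [11,13] [15,16] [20,21] [21,23] [24,25]
{[2,3]} hit by 3; {[5,6]} hit by 6; {[7,8]} hit by 8; {[11,13]} hit by 13; {[15,16]} hit by 16; {[20,21],[21,23]} hit by 21; {[24,25]} hit by 25.
Points: 3, 6, 8, 13, 16, 21, 25 (7 total).

7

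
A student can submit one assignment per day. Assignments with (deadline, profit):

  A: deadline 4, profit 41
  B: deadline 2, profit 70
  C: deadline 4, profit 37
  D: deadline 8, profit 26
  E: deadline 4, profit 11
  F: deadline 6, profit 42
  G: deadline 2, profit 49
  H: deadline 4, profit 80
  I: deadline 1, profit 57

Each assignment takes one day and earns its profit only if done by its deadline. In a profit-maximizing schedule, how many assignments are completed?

Profit order: H=80 B=70 I=57 G=49 F=42 A=41 C=37 D=26 E=11
Assign: H→slot 4, B→slot 2, I→slot 1, G skipped, F→slot 6, A→slot 3, C skipped, D→slot 8, E skipped.
Slots: [1:I] [2:B] [3:A] [4:H] [6:F] [8:D]
6 of 9 scheduled.

6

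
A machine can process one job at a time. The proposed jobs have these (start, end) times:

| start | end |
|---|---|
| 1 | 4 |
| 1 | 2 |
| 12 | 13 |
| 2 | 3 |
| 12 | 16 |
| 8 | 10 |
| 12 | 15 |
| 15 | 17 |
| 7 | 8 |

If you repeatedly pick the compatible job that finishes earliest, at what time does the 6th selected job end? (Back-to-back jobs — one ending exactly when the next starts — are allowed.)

17

Greedy by earliest finish: after sorting by end time, pick each interval compatible with the last pick.
Sorted by end: (1,2)  (2,3)  (1,4)  (7,8)  (8,10)  (12,13)  (12,15)  (12,16)  (15,17)
take (1,2); take (2,3); skip (1,4); take (7,8); take (8,10); take (12,13); take (15,17).
Selected: (1,2) (2,3) (7,8) (8,10) (12,13) (15,17)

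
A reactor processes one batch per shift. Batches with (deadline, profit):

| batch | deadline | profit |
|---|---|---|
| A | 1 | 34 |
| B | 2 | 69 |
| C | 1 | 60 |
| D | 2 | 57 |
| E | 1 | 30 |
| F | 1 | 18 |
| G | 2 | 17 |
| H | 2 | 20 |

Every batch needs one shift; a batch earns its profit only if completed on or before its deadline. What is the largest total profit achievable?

129

Take jobs in profit order; each goes to the latest open slot no later than its deadline.
By profit: B(d2,69), C(d1,60), D(d2,57), A(d1,34), E(d1,30), H(d2,20), F(d1,18), G(d2,17)
B→slot 2; C→slot 1; D skipped; A skipped; E skipped; H skipped; F skipped; G skipped.
Profit = 60 + 69 = 129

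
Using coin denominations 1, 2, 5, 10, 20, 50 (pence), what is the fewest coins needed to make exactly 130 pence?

130 = 2×50 + 1×20 + 1×10
Total coins = 2 + 1 + 1 = 4

4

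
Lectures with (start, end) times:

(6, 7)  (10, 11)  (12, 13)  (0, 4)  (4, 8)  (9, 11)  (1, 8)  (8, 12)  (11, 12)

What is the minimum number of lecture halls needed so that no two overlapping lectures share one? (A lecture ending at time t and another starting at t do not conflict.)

Events (time:±→running): 0:+→1 1:+→2 4:-→1 4:+→2 6:+→3 … peak 3.

3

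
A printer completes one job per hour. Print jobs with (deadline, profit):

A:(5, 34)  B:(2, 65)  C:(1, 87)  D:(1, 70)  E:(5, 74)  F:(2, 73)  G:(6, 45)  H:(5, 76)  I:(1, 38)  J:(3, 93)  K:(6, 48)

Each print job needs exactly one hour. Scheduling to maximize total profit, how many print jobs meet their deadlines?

6

Take jobs in profit order; each goes to the latest open slot no later than its deadline.
By profit: J(d3,93), C(d1,87), H(d5,76), E(d5,74), F(d2,73), D(d1,70), B(d2,65), K(d6,48), G(d6,45), I(d1,38), A(d5,34)
J→slot 3; C→slot 1; H→slot 5; E→slot 4; F→slot 2; D skipped; B skipped; K→slot 6; G skipped; I skipped; A skipped.
6 of 11 scheduled.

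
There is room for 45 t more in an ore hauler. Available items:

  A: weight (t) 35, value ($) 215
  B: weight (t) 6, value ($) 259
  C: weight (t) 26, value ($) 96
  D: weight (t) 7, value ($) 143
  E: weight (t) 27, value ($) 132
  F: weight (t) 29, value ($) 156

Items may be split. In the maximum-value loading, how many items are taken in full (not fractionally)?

2

Sort by value per unit weight and fill in that order.
Order: B (259/6=43.17) > D (143/7=20.43) > A (215/35=6.14) > F (156/29=5.38) > E (132/27=4.89) > C (96/26=3.69)
Fill: take B (6 @ 259) → take D (7 @ 143) → take 32/35 of A → 196.57; 45/45 used.
2 item(s) taken whole; one partial (take 32/35 of A).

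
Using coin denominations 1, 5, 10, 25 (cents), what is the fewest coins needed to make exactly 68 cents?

7

68 − 2×25→18 − 1×10→8 − 1×5→3 − 3×1→0
Total coins = 2 + 1 + 1 + 3 = 7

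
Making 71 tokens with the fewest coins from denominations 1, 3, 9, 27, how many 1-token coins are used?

71 = 2×27 + 1×9 + 2×3 + 2×1
Count of 1: 2

2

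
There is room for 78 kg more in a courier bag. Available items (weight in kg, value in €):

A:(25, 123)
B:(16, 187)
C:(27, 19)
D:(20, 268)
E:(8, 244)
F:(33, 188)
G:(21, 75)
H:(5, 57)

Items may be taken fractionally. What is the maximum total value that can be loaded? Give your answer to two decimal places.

Ratios (sorted): E 30.50, D 13.40, B 11.69, H 11.40, F 5.70, A 4.92, G 3.57, C 0.70
take E (8 @ 244); take D (20 @ 268); take B (16 @ 187); take H (5 @ 57); take 29/33 of F → 165.21. Capacity used 78/78.
Total value = 921.21

921.21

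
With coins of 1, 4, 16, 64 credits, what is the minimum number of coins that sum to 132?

Use the largest denomination that fits, subtract, and repeat.
132 = 2×64 + 1×4
Total coins = 2 + 1 = 3

3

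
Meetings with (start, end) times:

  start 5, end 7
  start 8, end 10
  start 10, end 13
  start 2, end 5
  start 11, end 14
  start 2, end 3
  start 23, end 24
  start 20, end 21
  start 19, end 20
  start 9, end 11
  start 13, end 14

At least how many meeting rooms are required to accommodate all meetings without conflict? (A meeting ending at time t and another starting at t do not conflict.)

Count concurrent intervals with a sweep; the peak is the room count.
Events (time:±→running): 2:+→1 2:+→2 … peak 2.

2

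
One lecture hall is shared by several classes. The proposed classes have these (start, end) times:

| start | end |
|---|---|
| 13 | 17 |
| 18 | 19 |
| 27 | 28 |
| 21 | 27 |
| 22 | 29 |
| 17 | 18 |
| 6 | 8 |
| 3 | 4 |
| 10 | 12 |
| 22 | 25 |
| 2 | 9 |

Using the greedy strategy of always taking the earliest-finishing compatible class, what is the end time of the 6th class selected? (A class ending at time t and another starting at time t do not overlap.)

19

Sort by end time and greedily take each interval whose start is ≥ the last chosen end.
Sorted by end: (3,4)  (6,8)  (2,9)  (10,12)  (13,17)  (17,18)  (18,19)  (22,25)  (21,27)  (27,28)  (22,29)
take (3,4); take (6,8); take (10,12); take (13,17); take (17,18); take (18,19); take (22,25); take (27,28).
Selected: (3,4) (6,8) (10,12) (13,17) (17,18) (18,19) (22,25) (27,28)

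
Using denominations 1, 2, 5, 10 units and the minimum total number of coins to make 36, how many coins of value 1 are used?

1

36 − 3×10→6 − 1×5→1 − 1×1→0
Count of 1: 1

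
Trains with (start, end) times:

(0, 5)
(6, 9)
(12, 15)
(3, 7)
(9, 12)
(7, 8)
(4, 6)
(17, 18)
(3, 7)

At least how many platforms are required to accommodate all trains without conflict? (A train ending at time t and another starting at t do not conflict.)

The answer is the maximum number of intervals overlapping at any instant.
Events (time:±→running): 0:+→1 3:+→2 3:+→3 4:+→4 … peak 4.

4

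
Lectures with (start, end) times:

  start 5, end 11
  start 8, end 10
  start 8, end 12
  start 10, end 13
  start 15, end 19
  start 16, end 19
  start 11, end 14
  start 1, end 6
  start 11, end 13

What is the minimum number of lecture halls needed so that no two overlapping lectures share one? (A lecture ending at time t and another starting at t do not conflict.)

4

starts: [1, 5, 8, 8, 10, 11, 11, 15, 16]
ends:   [6, 10, 11, 12, 13, 13, 14, 19, 19]
s1→1 s5→2 e6→1 s8→2 s8→3 e10→2 s10→3 e11→2 s11→3 s11→4  — peak 4.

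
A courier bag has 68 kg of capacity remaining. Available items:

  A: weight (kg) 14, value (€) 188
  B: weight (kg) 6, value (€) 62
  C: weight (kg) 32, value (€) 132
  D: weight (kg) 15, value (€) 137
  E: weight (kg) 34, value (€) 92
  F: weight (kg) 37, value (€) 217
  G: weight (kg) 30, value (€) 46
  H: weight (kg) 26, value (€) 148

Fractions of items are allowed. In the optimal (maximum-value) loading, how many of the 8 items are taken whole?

Order: A (188/14=13.43) > B (62/6=10.33) > D (137/15=9.13) > F (217/37=5.86) > H (148/26=5.69) > C (132/32=4.12) > E (92/34=2.71) > G (46/30=1.53)
Fill: take A (14 @ 188) → take B (6 @ 62) → take D (15 @ 137) → take 33/37 of F → 193.54; 68/68 used.
3 item(s) taken whole; one partial (take 33/37 of F).

3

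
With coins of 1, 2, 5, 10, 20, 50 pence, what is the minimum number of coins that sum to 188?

Use the largest denomination that fits, subtract, and repeat.
188 − 3×50→38 − 1×20→18 − 1×10→8 − 1×5→3 − 1×2→1 − 1×1→0
Total coins = 3 + 1 + 1 + 1 + 1 + 1 = 8

8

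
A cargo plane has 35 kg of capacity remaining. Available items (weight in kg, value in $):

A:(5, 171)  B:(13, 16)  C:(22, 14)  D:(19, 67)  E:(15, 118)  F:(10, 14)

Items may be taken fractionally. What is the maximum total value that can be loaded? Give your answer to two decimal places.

Sort by value per unit weight and fill in that order.
Ratios (sorted): A 34.20, E 7.87, D 3.53, F 1.40, B 1.23, C 0.64
take A (5 @ 171); take E (15 @ 118); take 15/19 of D → 52.89. Capacity used 35/35.
Total value = 341.89

341.89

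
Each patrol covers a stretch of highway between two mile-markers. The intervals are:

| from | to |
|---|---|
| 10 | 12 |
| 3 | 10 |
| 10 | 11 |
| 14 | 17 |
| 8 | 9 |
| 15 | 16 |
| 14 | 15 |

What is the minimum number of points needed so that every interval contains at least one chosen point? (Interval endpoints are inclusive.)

3

By right end: [8,9]  [3,10]  [10,11]  [10,12]  [14,15]  [15,16]  [14,17]
[8,9] uncovered → point at 9; [10,11] uncovered → point at 11; [14,15] uncovered → point at 15.
Points: 9, 11, 15 (3 total).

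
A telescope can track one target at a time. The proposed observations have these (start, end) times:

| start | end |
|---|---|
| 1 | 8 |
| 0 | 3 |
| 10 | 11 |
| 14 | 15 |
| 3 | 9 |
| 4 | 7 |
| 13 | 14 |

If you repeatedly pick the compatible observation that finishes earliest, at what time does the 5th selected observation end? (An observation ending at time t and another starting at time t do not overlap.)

15

Sorted by end: (0,3)  (4,7)  (1,8)  (3,9)  (10,11)  (13,14)  (14,15)
take (0,3); take (4,7); skip (3,9); take (10,11); take (13,14); take (14,15).
Selected: (0,3) (4,7) (10,11) (13,14) (14,15)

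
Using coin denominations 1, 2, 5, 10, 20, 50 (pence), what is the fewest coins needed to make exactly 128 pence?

6

Use the largest denomination that fits, subtract, and repeat.
128 − 2×50→28 − 1×20→8 − 1×5→3 − 1×2→1 − 1×1→0
Total coins = 2 + 1 + 1 + 1 + 1 = 6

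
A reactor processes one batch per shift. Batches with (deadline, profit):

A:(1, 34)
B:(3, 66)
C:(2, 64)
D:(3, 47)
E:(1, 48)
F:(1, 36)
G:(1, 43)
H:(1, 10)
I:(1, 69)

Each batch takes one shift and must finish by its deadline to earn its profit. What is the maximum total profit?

199

Sort by profit descending; place each in the latest free slot ≤ its deadline.
By profit: I(d1,69), B(d3,66), C(d2,64), E(d1,48), D(d3,47), G(d1,43), F(d1,36), A(d1,34), H(d1,10)
I→slot 1; B→slot 3; C→slot 2; E skipped; D skipped; G skipped; F skipped; A skipped; H skipped.
Profit = 69 + 64 + 66 = 199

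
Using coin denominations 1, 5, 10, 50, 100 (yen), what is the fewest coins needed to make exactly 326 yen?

326 − 3×100→26 − 2×10→6 − 1×5→1 − 1×1→0
Total coins = 3 + 2 + 1 + 1 = 7

7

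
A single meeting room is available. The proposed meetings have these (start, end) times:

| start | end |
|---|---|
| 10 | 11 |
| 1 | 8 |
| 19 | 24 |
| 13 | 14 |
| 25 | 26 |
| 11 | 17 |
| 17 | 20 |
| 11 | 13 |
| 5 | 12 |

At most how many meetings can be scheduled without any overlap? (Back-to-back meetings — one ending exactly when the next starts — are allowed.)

6

Order by finish time; keep every interval that doesn't clash with the previous kept one.
Sorted by end: (1,8)  (10,11)  (5,12)  (11,13)  (13,14)  (11,17)  (17,20)  (19,24)  (25,26)
take (1,8); take (10,11); take (11,13); take (13,14); take (17,20); skip (19,24); take (25,26).
Selected 6 meetings.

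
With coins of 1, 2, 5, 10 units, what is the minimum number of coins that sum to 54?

Greedy: take as many of the largest coin as possible, then repeat with the remainder.
54 − 5×10→4 − 2×2→0
Total coins = 5 + 2 = 7

7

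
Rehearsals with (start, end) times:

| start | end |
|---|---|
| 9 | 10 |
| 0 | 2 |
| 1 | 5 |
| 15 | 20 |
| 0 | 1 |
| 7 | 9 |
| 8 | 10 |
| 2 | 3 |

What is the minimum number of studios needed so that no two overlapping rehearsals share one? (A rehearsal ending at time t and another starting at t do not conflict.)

2

Count concurrent intervals with a sweep; the peak is the room count.
Events (time:±→running): 0:+→1 0:+→2 … peak 2.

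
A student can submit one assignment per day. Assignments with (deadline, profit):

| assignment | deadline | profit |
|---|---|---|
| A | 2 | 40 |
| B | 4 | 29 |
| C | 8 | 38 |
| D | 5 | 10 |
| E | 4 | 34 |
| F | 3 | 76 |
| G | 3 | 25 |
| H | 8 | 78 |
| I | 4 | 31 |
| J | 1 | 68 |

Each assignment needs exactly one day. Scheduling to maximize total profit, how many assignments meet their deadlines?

7

Take jobs in profit order; each goes to the latest open slot no later than its deadline.
Profit order: H=78 F=76 J=68 A=40 C=38 E=34 I=31 B=29 G=25 D=10
Assign: H→slot 8, F→slot 3, J→slot 1, A→slot 2, C→slot 7, E→slot 4, I skipped, B skipped, G skipped, D→slot 5.
Slots: [1:J] [2:A] [3:F] [4:E] [5:D] [7:C] [8:H]
7 of 10 scheduled.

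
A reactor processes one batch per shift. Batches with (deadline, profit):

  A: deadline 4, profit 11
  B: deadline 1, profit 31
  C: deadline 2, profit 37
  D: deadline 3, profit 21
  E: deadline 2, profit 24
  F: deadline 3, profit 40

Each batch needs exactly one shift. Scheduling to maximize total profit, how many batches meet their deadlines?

4

By profit: F(d3,40), C(d2,37), B(d1,31), E(d2,24), D(d3,21), A(d4,11)
F→slot 3; C→slot 2; B→slot 1; E skipped; D skipped; A→slot 4.
4 of 6 scheduled.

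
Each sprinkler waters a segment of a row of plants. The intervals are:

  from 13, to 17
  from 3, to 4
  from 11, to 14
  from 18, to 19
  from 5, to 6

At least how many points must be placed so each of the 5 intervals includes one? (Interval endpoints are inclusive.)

Sort by right endpoint; whenever an interval is uncovered, place a point at its right end.
Sorted: [3,4] [5,6] [11,14] [13,17] [18,19]
{[3,4]} hit by 4; {[5,6]} hit by 6; {[11,14],[13,17]} hit by 14; {[18,19]} hit by 19.
Points: 4, 6, 14, 19 (4 total).

4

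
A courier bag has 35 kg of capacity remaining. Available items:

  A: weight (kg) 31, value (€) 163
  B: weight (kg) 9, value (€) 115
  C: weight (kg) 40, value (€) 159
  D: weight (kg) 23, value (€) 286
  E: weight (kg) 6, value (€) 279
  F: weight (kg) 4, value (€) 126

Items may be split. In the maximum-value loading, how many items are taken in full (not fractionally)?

3

Greedy by value/weight ratio, highest first.
Ratios (sorted): E 46.50, F 31.50, B 12.78, D 12.43, A 5.26, C 3.98
take E (6 @ 279); take F (4 @ 126); take B (9 @ 115); take 16/23 of D → 198.96. Capacity used 35/35.
3 item(s) taken whole; one partial (take 16/23 of D).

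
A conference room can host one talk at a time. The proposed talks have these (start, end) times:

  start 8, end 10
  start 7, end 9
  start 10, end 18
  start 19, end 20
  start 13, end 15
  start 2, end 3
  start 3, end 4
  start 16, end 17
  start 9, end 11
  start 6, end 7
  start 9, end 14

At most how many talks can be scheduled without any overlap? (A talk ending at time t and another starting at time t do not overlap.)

Order by finish time; keep every interval that doesn't clash with the previous kept one.
By end time: (2,3), (3,4), (6,7), (7,9), (8,10), (9,11), (9,14), (13,15), (16,17), (10,18), (19,20).
Pick (2,3); next start ≥ 3 → (3,4); next start ≥ 4 → (6,7); next start ≥ 7 → (7,9); next start ≥ 9 → (9,11); next start ≥ 11 → (13,15); next start ≥ 15 → (16,17); next start ≥ 17 → (19,20).
Selected 8 talks.

8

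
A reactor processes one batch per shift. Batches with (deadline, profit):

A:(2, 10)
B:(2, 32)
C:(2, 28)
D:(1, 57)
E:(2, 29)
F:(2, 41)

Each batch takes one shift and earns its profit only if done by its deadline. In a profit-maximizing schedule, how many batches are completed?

By profit: D(d1,57), F(d2,41), B(d2,32), E(d2,29), C(d2,28), A(d2,10)
D→slot 1; F→slot 2; B skipped; E skipped; C skipped; A skipped.
2 of 6 scheduled.

2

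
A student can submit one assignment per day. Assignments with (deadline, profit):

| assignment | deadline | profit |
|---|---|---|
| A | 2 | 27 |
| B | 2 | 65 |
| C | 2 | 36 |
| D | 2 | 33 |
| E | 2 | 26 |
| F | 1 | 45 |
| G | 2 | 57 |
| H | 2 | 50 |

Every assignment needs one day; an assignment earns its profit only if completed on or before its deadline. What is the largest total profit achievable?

122

Profit order: B=65 G=57 H=50 F=45 C=36 D=33 A=27 E=26
Assign: B→slot 2, G→slot 1, H skipped, F skipped, C skipped, D skipped, A skipped, E skipped.
Slots: [1:G] [2:B]
Profit = 57 + 65 = 122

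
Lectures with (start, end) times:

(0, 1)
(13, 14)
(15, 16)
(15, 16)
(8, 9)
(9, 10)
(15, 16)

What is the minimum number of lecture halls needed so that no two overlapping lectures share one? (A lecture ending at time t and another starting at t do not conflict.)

The answer is the maximum number of intervals overlapping at any instant.
starts: [0, 8, 9, 13, 15, 15, 15]
ends:   [1, 9, 10, 14, 16, 16, 16]
s0→1 e1→0 s8→1 e9→0 s9→1 e10→0 s13→1 e14→0 s15→1 s15→2 s15→3  — peak 3.

3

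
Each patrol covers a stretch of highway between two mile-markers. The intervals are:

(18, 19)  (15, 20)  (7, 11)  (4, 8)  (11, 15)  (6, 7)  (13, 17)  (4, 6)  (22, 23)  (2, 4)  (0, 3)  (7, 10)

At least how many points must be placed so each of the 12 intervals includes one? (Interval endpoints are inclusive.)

Sorted: [0,3] [2,4] [4,6] [6,7] [4,8] [7,10] [7,11] [11,15] [13,17] [18,19] [15,20] [22,23]
{[0,3],[2,4]} hit by 3; {[4,6],[6,7],[4,8]} hit by 6; {[7,10],[7,11]} hit by 10; {[11,15],[13,17]} hit by 15; {[18,19],[15,20]} hit by 19; {[22,23]} hit by 23.
Points: 3, 6, 10, 15, 19, 23 (6 total).

6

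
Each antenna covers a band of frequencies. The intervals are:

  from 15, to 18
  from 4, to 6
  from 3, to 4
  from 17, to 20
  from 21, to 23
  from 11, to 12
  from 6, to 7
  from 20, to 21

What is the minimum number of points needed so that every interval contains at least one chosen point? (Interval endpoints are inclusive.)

Process intervals by earliest right end; each time one isn't hit yet, stab at its right endpoint.
By right end: [3,4]  [4,6]  [6,7]  [11,12]  [15,18]  [17,20]  [20,21]  [21,23]
[3,4] uncovered → point at 4; [6,7] uncovered → point at 7; [11,12] uncovered → point at 12; [15,18] uncovered → point at 18; [20,21] uncovered → point at 21.
Points: 4, 7, 12, 18, 21 (5 total).

5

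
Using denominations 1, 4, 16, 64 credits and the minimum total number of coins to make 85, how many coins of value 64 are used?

Use the largest denomination that fits, subtract, and repeat.
85 = 1×64 + 1×16 + 1×4 + 1×1
Count of 64: 1

1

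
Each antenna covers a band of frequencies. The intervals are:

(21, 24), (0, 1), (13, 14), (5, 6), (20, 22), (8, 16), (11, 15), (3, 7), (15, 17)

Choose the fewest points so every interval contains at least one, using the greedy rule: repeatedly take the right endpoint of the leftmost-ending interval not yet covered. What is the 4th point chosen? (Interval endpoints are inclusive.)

Process intervals by earliest right end; each time one isn't hit yet, stab at its right endpoint.
By right end: [0,1]  [5,6]  [3,7]  [13,14]  [11,15]  [8,16]  [15,17]  [20,22]  [21,24]
[0,1] uncovered → point at 1; [5,6] uncovered → point at 6; [13,14] uncovered → point at 14; [15,17] uncovered → point at 17; [20,22] uncovered → point at 22.
Points: 1, 6, 14, 17, 22 (5 total).

17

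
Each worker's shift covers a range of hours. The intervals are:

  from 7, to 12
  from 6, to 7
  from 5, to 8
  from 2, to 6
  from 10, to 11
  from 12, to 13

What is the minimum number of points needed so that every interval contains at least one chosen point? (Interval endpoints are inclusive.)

3

Process intervals by earliest right end; each time one isn't hit yet, stab at its right endpoint.
Sorted: [2,6] [6,7] [5,8] [10,11] [7,12] [12,13]
{[2,6],[6,7],[5,8]} hit by 6; {[10,11],[7,12]} hit by 11; {[12,13]} hit by 13.
Points: 6, 11, 13 (3 total).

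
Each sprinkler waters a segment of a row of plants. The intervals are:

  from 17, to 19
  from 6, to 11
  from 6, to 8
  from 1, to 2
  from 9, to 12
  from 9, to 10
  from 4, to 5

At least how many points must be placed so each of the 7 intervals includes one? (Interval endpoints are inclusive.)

Sorted: [1,2] [4,5] [6,8] [9,10] [6,11] [9,12] [17,19]
{[1,2]} hit by 2; {[4,5]} hit by 5; {[6,8]} hit by 8; {[9,10],[6,11],[9,12]} hit by 10; {[17,19]} hit by 19.
Points: 2, 5, 8, 10, 19 (5 total).

5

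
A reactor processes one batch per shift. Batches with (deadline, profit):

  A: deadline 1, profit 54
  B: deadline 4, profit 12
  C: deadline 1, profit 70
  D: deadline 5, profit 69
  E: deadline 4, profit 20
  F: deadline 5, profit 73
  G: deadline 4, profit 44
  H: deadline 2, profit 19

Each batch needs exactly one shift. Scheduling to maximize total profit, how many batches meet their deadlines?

Take jobs in profit order; each goes to the latest open slot no later than its deadline.
Profit order: F=73 C=70 D=69 A=54 G=44 E=20 H=19 B=12
Assign: F→slot 5, C→slot 1, D→slot 4, A skipped, G→slot 3, E→slot 2, H skipped, B skipped.
Slots: [1:C] [2:E] [3:G] [4:D] [5:F]
5 of 8 scheduled.

5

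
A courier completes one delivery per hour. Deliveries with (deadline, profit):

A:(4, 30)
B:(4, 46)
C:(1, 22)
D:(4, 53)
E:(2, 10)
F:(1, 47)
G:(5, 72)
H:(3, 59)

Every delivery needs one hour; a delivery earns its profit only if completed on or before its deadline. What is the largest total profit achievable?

277

By profit: G(d5,72), H(d3,59), D(d4,53), F(d1,47), B(d4,46), A(d4,30), C(d1,22), E(d2,10)
G→slot 5; H→slot 3; D→slot 4; F→slot 1; B→slot 2; A skipped; C skipped; E skipped.
Profit = 47 + 46 + 59 + 53 + 72 = 277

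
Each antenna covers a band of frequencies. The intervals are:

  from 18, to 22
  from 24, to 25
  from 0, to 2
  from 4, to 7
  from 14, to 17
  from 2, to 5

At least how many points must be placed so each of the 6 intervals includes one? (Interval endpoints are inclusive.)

5

By right end: [0,2]  [2,5]  [4,7]  [14,17]  [18,22]  [24,25]
[0,2] uncovered → point at 2; [4,7] uncovered → point at 7; [14,17] uncovered → point at 17; [18,22] uncovered → point at 22; [24,25] uncovered → point at 25.
Points: 2, 7, 17, 22, 25 (5 total).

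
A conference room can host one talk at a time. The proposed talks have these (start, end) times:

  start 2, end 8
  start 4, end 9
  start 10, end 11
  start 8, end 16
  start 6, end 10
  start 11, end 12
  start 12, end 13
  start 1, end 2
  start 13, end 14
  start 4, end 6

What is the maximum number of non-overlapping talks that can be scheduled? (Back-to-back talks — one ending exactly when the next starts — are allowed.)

7

By end time: (1,2), (4,6), (2,8), (4,9), (6,10), (10,11), (11,12), (12,13), (13,14), (8,16).
Pick (1,2); next start ≥ 2 → (4,6); next start ≥ 6 → (6,10); next start ≥ 10 → (10,11); next start ≥ 11 → (11,12); next start ≥ 12 → (12,13); next start ≥ 13 → (13,14).
Selected 7 talks.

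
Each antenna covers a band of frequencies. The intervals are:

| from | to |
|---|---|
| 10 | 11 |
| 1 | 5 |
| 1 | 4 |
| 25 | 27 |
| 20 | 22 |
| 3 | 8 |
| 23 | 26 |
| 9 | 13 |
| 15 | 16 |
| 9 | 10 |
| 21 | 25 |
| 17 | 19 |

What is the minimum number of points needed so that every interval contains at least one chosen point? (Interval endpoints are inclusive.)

6

Sort by right endpoint; whenever an interval is uncovered, place a point at its right end.
By right end: [1,4]  [1,5]  [3,8]  [9,10]  [10,11]  [9,13]  [15,16]  [17,19]  [20,22]  [21,25]  [23,26]  [25,27]
[1,4] uncovered → point at 4; [9,10] uncovered → point at 10; [15,16] uncovered → point at 16; [17,19] uncovered → point at 19; [20,22] uncovered → point at 22; [23,26] uncovered → point at 26.
Points: 4, 10, 16, 19, 22, 26 (6 total).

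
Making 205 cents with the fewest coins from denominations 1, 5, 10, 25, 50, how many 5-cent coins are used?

1

205 = 4×50 + 1×5
Count of 5: 1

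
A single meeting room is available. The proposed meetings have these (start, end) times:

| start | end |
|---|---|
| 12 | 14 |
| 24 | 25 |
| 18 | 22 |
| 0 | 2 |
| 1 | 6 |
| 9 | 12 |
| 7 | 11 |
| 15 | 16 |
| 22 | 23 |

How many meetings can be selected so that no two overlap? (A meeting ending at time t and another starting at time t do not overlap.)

By end time: (0,2), (1,6), (7,11), (9,12), (12,14), (15,16), (18,22), (22,23), (24,25).
Pick (0,2); next start ≥ 2 → (7,11); next start ≥ 11 → (12,14); next start ≥ 14 → (15,16); next start ≥ 16 → (18,22); next start ≥ 22 → (22,23); next start ≥ 23 → (24,25).
Selected 7 meetings.

7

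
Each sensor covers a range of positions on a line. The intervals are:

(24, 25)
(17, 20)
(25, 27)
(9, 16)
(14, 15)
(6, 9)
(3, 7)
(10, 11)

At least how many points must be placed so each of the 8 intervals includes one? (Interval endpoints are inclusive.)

Process intervals by earliest right end; each time one isn't hit yet, stab at its right endpoint.
By right end: [3,7]  [6,9]  [10,11]  [14,15]  [9,16]  [17,20]  [24,25]  [25,27]
[3,7] uncovered → point at 7; [10,11] uncovered → point at 11; [14,15] uncovered → point at 15; [17,20] uncovered → point at 20; [24,25] uncovered → point at 25.
Points: 7, 11, 15, 20, 25 (5 total).

5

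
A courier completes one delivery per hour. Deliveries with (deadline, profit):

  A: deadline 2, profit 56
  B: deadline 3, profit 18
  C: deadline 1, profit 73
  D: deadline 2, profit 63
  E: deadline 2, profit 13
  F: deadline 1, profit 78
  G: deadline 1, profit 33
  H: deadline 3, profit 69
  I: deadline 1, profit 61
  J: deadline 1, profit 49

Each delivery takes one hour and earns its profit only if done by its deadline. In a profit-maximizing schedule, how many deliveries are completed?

Sort by profit descending; place each in the latest free slot ≤ its deadline.
Profit order: F=78 C=73 H=69 D=63 I=61 A=56 J=49 G=33 B=18 E=13
Assign: F→slot 1, C skipped, H→slot 3, D→slot 2, I skipped, A skipped, J skipped, G skipped, B skipped, E skipped.
Slots: [1:F] [2:D] [3:H]
3 of 10 scheduled.

3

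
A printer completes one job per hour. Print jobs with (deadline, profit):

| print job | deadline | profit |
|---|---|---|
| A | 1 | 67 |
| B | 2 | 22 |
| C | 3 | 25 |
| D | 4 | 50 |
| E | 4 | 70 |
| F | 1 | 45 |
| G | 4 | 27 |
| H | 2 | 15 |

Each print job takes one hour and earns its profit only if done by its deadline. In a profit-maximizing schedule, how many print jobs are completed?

4

By profit: E(d4,70), A(d1,67), D(d4,50), F(d1,45), G(d4,27), C(d3,25), B(d2,22), H(d2,15)
E→slot 4; A→slot 1; D→slot 3; F skipped; G→slot 2; C skipped; B skipped; H skipped.
4 of 8 scheduled.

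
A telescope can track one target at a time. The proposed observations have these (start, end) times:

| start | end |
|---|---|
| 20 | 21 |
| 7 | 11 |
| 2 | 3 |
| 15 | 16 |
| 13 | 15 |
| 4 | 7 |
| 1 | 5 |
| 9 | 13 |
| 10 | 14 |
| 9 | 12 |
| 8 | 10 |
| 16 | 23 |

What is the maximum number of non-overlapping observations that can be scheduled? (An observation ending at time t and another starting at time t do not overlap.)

6

Greedy by earliest finish: after sorting by end time, pick each interval compatible with the last pick.
By end time: (2,3), (1,5), (4,7), (8,10), (7,11), (9,12), (9,13), (10,14), (13,15), (15,16), (20,21), (16,23).
Pick (2,3); next start ≥ 3 → (4,7); next start ≥ 7 → (8,10); next start ≥ 10 → (10,14); next start ≥ 14 → (15,16); next start ≥ 16 → (20,21).
Selected 6 observations.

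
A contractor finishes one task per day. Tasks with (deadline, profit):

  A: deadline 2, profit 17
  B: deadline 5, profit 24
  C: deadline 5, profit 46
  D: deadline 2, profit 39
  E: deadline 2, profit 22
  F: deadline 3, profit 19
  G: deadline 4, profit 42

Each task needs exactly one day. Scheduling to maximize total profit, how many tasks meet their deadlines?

By profit: C(d5,46), G(d4,42), D(d2,39), B(d5,24), E(d2,22), F(d3,19), A(d2,17)
C→slot 5; G→slot 4; D→slot 2; B→slot 3; E→slot 1; F skipped; A skipped.
5 of 7 scheduled.

5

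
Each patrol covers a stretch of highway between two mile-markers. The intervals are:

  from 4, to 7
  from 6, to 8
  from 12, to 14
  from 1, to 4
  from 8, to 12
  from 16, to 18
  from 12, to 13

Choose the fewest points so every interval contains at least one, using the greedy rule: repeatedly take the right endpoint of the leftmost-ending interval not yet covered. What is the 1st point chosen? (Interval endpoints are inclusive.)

4

Process intervals by earliest right end; each time one isn't hit yet, stab at its right endpoint.
By right end: [1,4]  [4,7]  [6,8]  [8,12]  [12,13]  [12,14]  [16,18]
[1,4] uncovered → point at 4; [6,8] uncovered → point at 8; [12,13] uncovered → point at 13; [16,18] uncovered → point at 18.
Points: 4, 8, 13, 18 (4 total).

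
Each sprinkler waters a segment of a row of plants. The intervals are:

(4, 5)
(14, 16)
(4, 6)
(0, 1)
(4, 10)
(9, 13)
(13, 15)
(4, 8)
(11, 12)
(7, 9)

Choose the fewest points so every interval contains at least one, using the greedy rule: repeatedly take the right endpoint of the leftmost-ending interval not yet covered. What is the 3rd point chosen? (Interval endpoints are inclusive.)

9

By right end: [0,1]  [4,5]  [4,6]  [4,8]  [7,9]  [4,10]  [11,12]  [9,13]  [13,15]  [14,16]
[0,1] uncovered → point at 1; [4,5] uncovered → point at 5; [7,9] uncovered → point at 9; [11,12] uncovered → point at 12; [13,15] uncovered → point at 15.
Points: 1, 5, 9, 12, 15 (5 total).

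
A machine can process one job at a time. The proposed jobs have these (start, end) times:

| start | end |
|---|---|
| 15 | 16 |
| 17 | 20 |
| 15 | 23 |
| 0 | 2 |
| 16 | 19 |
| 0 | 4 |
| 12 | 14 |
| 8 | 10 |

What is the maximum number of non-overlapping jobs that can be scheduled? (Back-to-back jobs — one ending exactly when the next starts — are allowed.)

Greedy by earliest finish: after sorting by end time, pick each interval compatible with the last pick.
By end time: (0,2), (0,4), (8,10), (12,14), (15,16), (16,19), (17,20), (15,23).
Pick (0,2); next start ≥ 2 → (8,10); next start ≥ 10 → (12,14); next start ≥ 14 → (15,16); next start ≥ 16 → (16,19).
Selected 5 jobs.

5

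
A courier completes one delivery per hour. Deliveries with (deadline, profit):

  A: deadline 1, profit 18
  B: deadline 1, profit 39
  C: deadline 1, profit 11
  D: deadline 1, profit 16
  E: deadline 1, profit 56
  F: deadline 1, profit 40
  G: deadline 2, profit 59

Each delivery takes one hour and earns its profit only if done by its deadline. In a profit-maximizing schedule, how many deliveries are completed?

2

By profit: G(d2,59), E(d1,56), F(d1,40), B(d1,39), A(d1,18), D(d1,16), C(d1,11)
G→slot 2; E→slot 1; F skipped; B skipped; A skipped; D skipped; C skipped.
2 of 7 scheduled.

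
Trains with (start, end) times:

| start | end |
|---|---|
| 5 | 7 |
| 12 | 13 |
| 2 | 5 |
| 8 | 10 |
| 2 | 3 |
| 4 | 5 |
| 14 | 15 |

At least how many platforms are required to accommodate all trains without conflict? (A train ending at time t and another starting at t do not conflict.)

2

Events (time:±→running): 2:+→1 2:+→2 … peak 2.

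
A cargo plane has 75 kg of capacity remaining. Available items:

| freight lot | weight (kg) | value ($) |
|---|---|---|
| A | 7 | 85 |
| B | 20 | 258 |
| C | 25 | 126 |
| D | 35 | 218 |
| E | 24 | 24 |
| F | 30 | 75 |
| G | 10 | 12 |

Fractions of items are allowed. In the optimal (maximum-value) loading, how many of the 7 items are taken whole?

Order: B (258/20=12.90) > A (85/7=12.14) > D (218/35=6.23) > C (126/25=5.04) > F (75/30=2.50) > G (12/10=1.20) > E (24/24=1.00)
Fill: take B (20 @ 258) → take A (7 @ 85) → take D (35 @ 218) → take 13/25 of C → 65.52; 75/75 used.
3 item(s) taken whole; one partial (take 13/25 of C).

3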